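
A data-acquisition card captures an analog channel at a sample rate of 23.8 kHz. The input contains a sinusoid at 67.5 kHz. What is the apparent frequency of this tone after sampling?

67.5 kHz mod fs = 19.9 kHz.
19.9 kHz > fs/2 = 11.9 kHz, folds to fs − 19.9 kHz = 3.9 kHz.

3.9 kHz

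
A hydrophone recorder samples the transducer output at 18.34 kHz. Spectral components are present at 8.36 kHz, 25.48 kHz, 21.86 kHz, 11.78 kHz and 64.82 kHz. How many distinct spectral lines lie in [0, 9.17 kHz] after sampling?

5

fs/2 = 9.17 kHz.
8.36 kHz ≤ fs/2 = 9.17 kHz, passes unchanged.
25.48 kHz mod fs = 7.14 kHz.
7.14 kHz ≤ fs/2 = 9.17 kHz, appears at 7.14 kHz.
21.86 kHz mod fs = 3.52 kHz.
3.52 kHz ≤ fs/2 = 9.17 kHz, appears at 3.52 kHz.
11.78 kHz > fs/2 = 9.17 kHz, folds to fs − 11.78 kHz = 6.56 kHz.
64.82 kHz mod fs = 9.8 kHz.
9.8 kHz > fs/2 = 9.17 kHz, folds to fs − 9.8 kHz = 8.54 kHz.
Distinct values: {3.52 kHz, 6.56 kHz, 7.14 kHz, 8.36 kHz, 8.54 kHz} → 5.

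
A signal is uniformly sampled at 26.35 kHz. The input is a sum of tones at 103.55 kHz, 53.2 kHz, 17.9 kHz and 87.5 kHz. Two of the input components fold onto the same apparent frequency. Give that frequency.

8.45 kHz

fs/2 = 13.175 kHz.
103.55 kHz mod fs = 24.5 kHz.
24.5 kHz > fs/2 = 13.175 kHz, folds to fs − 24.5 kHz = 1.85 kHz.
53.2 kHz mod fs = 0.5 kHz.
0.5 kHz ≤ fs/2 = 13.175 kHz, appears at 0.5 kHz.
17.9 kHz > fs/2 = 13.175 kHz, folds to fs − 17.9 kHz = 8.45 kHz.
87.5 kHz mod fs = 8.45 kHz.
8.45 kHz ≤ fs/2 = 13.175 kHz, appears at 8.45 kHz.
17.9 kHz and 87.5 kHz both map to 8.45 kHz.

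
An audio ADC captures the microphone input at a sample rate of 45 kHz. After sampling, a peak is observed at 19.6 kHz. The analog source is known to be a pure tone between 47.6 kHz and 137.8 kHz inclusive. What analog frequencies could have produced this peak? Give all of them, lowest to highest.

Frequencies that alias to 19.6 kHz are k·fs ± 19.6 kHz for integer k ≥ 0.
k=0: 19.6 kHz.
k=1: 25.4 kHz, 64.6 kHz.
k=2: 70.4 kHz, 109.6 kHz.
k=3: 115.4 kHz, 154.6 kHz.
k=4: 160.4 kHz, 199.6 kHz.
Within [47.6 kHz, 137.8 kHz]: 64.6 kHz, 70.4 kHz, 109.6 kHz, 115.4 kHz.

64.6 kHz, 70.4 kHz, 109.6 kHz, 115.4 kHz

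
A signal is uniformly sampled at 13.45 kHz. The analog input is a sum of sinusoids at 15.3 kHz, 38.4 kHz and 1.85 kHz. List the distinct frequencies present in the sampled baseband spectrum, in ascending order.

1.85 kHz, 1.95 kHz

fs/2 = 6.725 kHz.
15.3 kHz mod fs = 1.85 kHz.
1.85 kHz ≤ fs/2 = 6.725 kHz, appears at 1.85 kHz.
38.4 kHz mod fs = 11.5 kHz.
11.5 kHz > fs/2 = 6.725 kHz, folds to fs − 11.5 kHz = 1.95 kHz.
1.85 kHz ≤ fs/2 = 6.725 kHz, passes unchanged.
Distinct values: {1.85 kHz, 1.95 kHz}.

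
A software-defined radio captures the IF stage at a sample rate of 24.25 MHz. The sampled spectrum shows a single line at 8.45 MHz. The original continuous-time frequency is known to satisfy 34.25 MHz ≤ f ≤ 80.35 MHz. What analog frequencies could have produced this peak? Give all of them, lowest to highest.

40.05 MHz, 56.95 MHz, 64.3 MHz

Frequencies that alias to 8.45 MHz are k·fs ± 8.45 MHz for integer k ≥ 0.
k=0: 8.45 MHz.
k=1: 15.8 MHz, 32.7 MHz.
k=2: 40.05 MHz, 56.95 MHz.
k=3: 64.3 MHz, 81.2 MHz.
k=4: 88.55 MHz, 105.45 MHz.
Within [34.25 MHz, 80.35 MHz]: 40.05 MHz, 56.95 MHz, 64.3 MHz.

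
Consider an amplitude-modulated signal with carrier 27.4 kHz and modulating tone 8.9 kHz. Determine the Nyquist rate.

72.6 kHz

AM sidebands sit at fc ± fm = 18.5 kHz and 36.3 kHz.
Highest-frequency component: 36.3 kHz.
Nyquist rate = 2 × 36.3 kHz = 72.6 kHz.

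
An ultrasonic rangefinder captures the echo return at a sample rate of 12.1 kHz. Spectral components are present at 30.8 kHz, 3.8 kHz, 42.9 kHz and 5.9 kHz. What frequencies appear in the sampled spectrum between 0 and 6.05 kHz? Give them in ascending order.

fs/2 = 6.05 kHz.
30.8 kHz mod fs = 6.6 kHz.
6.6 kHz > fs/2 = 6.05 kHz, folds to fs − 6.6 kHz = 5.5 kHz.
3.8 kHz ≤ fs/2 = 6.05 kHz, passes unchanged.
42.9 kHz mod fs = 6.6 kHz.
6.6 kHz > fs/2 = 6.05 kHz, folds to fs − 6.6 kHz = 5.5 kHz.
5.9 kHz ≤ fs/2 = 6.05 kHz, passes unchanged.
Distinct values: {3.8 kHz, 5.5 kHz, 5.9 kHz}.

3.8 kHz, 5.5 kHz, 5.9 kHz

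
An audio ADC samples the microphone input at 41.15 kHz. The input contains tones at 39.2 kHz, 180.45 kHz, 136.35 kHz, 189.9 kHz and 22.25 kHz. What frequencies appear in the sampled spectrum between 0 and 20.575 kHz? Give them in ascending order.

1.95 kHz, 12.9 kHz, 15.85 kHz, 18.9 kHz

fs/2 = 20.575 kHz.
39.2 kHz > fs/2 = 20.575 kHz, folds to fs − 39.2 kHz = 1.95 kHz.
180.45 kHz mod fs = 15.85 kHz.
15.85 kHz ≤ fs/2 = 20.575 kHz, appears at 15.85 kHz.
136.35 kHz mod fs = 12.9 kHz.
12.9 kHz ≤ fs/2 = 20.575 kHz, appears at 12.9 kHz.
189.9 kHz mod fs = 25.3 kHz.
25.3 kHz > fs/2 = 20.575 kHz, folds to fs − 25.3 kHz = 15.85 kHz.
22.25 kHz > fs/2 = 20.575 kHz, folds to fs − 22.25 kHz = 18.9 kHz.
Distinct values: {1.95 kHz, 12.9 kHz, 15.85 kHz, 18.9 kHz}.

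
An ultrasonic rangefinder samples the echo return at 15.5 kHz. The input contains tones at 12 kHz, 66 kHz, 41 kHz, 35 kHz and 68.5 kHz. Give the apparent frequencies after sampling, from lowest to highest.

3.5 kHz, 4 kHz, 5.5 kHz, 6.5 kHz

fs/2 = 7.75 kHz.
12 kHz > fs/2 = 7.75 kHz, folds to fs − 12 kHz = 3.5 kHz.
66 kHz mod fs = 4 kHz.
4 kHz ≤ fs/2 = 7.75 kHz, appears at 4 kHz.
41 kHz mod fs = 10 kHz.
10 kHz > fs/2 = 7.75 kHz, folds to fs − 10 kHz = 5.5 kHz.
35 kHz mod fs = 4 kHz.
4 kHz ≤ fs/2 = 7.75 kHz, appears at 4 kHz.
68.5 kHz mod fs = 6.5 kHz.
6.5 kHz ≤ fs/2 = 7.75 kHz, appears at 6.5 kHz.
Distinct values: {3.5 kHz, 4 kHz, 5.5 kHz, 6.5 kHz}.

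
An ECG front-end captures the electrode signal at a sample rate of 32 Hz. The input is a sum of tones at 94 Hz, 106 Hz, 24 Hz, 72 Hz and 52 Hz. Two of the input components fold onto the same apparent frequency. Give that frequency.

8 Hz

fs/2 = 16 Hz.
94 Hz mod fs = 30 Hz.
30 Hz > fs/2 = 16 Hz, folds to fs − 30 Hz = 2 Hz.
106 Hz mod fs = 10 Hz.
10 Hz ≤ fs/2 = 16 Hz, appears at 10 Hz.
24 Hz > fs/2 = 16 Hz, folds to fs − 24 Hz = 8 Hz.
72 Hz mod fs = 8 Hz.
8 Hz ≤ fs/2 = 16 Hz, appears at 8 Hz.
52 Hz mod fs = 20 Hz.
20 Hz > fs/2 = 16 Hz, folds to fs − 20 Hz = 12 Hz.
24 Hz and 72 Hz both map to 8 Hz.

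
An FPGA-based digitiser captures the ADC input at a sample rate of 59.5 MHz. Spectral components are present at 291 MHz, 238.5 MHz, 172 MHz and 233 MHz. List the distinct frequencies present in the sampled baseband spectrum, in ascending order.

0.5 MHz, 5 MHz, 6.5 MHz

fs/2 = 29.75 MHz.
291 MHz mod fs = 53 MHz.
53 MHz > fs/2 = 29.75 MHz, folds to fs − 53 MHz = 6.5 MHz.
238.5 MHz mod fs = 0.5 MHz.
0.5 MHz ≤ fs/2 = 29.75 MHz, appears at 0.5 MHz.
172 MHz mod fs = 53 MHz.
53 MHz > fs/2 = 29.75 MHz, folds to fs − 53 MHz = 6.5 MHz.
233 MHz mod fs = 54.5 MHz.
54.5 MHz > fs/2 = 29.75 MHz, folds to fs − 54.5 MHz = 5 MHz.
Distinct values: {0.5 MHz, 5 MHz, 6.5 MHz}.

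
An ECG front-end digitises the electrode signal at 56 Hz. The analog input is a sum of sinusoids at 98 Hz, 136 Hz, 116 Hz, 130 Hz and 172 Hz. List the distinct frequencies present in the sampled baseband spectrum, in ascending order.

fs/2 = 28 Hz.
98 Hz mod fs = 42 Hz.
42 Hz > fs/2 = 28 Hz, folds to fs − 42 Hz = 14 Hz.
136 Hz mod fs = 24 Hz.
24 Hz ≤ fs/2 = 28 Hz, appears at 24 Hz.
116 Hz mod fs = 4 Hz.
4 Hz ≤ fs/2 = 28 Hz, appears at 4 Hz.
130 Hz mod fs = 18 Hz.
18 Hz ≤ fs/2 = 28 Hz, appears at 18 Hz.
172 Hz mod fs = 4 Hz.
4 Hz ≤ fs/2 = 28 Hz, appears at 4 Hz.
Distinct values: {4 Hz, 14 Hz, 18 Hz, 24 Hz}.

4 Hz, 14 Hz, 18 Hz, 24 Hz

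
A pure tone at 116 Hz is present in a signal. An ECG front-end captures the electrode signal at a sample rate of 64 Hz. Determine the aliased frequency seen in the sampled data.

12 Hz

116 Hz mod fs = 52 Hz.
52 Hz > fs/2 = 32 Hz, folds to fs − 52 Hz = 12 Hz.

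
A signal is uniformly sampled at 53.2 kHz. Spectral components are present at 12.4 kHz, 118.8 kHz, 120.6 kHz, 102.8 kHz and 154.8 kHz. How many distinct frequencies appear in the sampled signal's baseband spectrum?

fs/2 = 26.6 kHz.
12.4 kHz ≤ fs/2 = 26.6 kHz, passes unchanged.
118.8 kHz mod fs = 12.4 kHz.
12.4 kHz ≤ fs/2 = 26.6 kHz, appears at 12.4 kHz.
120.6 kHz mod fs = 14.2 kHz.
14.2 kHz ≤ fs/2 = 26.6 kHz, appears at 14.2 kHz.
102.8 kHz mod fs = 49.6 kHz.
49.6 kHz > fs/2 = 26.6 kHz, folds to fs − 49.6 kHz = 3.6 kHz.
154.8 kHz mod fs = 48.4 kHz.
48.4 kHz > fs/2 = 26.6 kHz, folds to fs − 48.4 kHz = 4.8 kHz.
Distinct values: {3.6 kHz, 4.8 kHz, 12.4 kHz, 14.2 kHz} → 4.

4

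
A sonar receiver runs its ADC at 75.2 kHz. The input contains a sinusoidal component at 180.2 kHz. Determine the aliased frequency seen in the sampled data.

180.2 kHz mod fs = 29.8 kHz.
29.8 kHz ≤ fs/2 = 37.6 kHz, appears at 29.8 kHz.

29.8 kHz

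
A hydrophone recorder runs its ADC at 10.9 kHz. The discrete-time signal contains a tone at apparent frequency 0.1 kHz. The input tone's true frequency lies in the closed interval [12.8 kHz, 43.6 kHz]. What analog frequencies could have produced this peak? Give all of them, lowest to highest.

21.7 kHz, 21.9 kHz, 32.6 kHz, 32.8 kHz, 43.5 kHz

Frequencies that alias to 0.1 kHz are k·fs ± 0.1 kHz for integer k ≥ 0.
k=0: 0.1 kHz.
k=1: 10.8 kHz, 11 kHz.
k=2: 21.7 kHz, 21.9 kHz.
k=3: 32.6 kHz, 32.8 kHz.
k=4: 43.5 kHz, 43.7 kHz.
k=5: 54.4 kHz, 54.6 kHz.
Within [12.8 kHz, 43.6 kHz]: 21.7 kHz, 21.9 kHz, 32.6 kHz, 32.8 kHz, 43.5 kHz.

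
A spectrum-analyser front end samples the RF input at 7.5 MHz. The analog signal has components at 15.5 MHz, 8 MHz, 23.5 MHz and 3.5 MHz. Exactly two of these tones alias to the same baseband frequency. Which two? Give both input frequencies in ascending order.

8 MHz, 15.5 MHz

fs/2 = 3.75 MHz.
15.5 MHz mod fs = 0.5 MHz.
0.5 MHz ≤ fs/2 = 3.75 MHz, appears at 0.5 MHz.
8 MHz mod fs = 0.5 MHz.
0.5 MHz ≤ fs/2 = 3.75 MHz, appears at 0.5 MHz.
23.5 MHz mod fs = 1 MHz.
1 MHz ≤ fs/2 = 3.75 MHz, appears at 1 MHz.
3.5 MHz ≤ fs/2 = 3.75 MHz, passes unchanged.
8 MHz and 15.5 MHz both map to 0.5 MHz.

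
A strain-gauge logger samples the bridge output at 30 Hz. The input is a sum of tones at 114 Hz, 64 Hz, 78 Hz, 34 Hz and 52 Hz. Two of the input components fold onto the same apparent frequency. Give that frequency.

4 Hz

fs/2 = 15 Hz.
114 Hz mod fs = 24 Hz.
24 Hz > fs/2 = 15 Hz, folds to fs − 24 Hz = 6 Hz.
64 Hz mod fs = 4 Hz.
4 Hz ≤ fs/2 = 15 Hz, appears at 4 Hz.
78 Hz mod fs = 18 Hz.
18 Hz > fs/2 = 15 Hz, folds to fs − 18 Hz = 12 Hz.
34 Hz mod fs = 4 Hz.
4 Hz ≤ fs/2 = 15 Hz, appears at 4 Hz.
52 Hz mod fs = 22 Hz.
22 Hz > fs/2 = 15 Hz, folds to fs − 22 Hz = 8 Hz.
34 Hz and 64 Hz both map to 4 Hz.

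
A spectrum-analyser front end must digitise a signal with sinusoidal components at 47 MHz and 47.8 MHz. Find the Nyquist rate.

95.6 MHz

Highest-frequency component: 47.8 MHz.
Nyquist rate = 2 × 47.8 MHz = 95.6 MHz.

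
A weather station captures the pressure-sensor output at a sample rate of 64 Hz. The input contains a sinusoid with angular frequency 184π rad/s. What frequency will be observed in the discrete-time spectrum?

28 Hz

ω = 184π rad/s → f = ω/(2π) = 92 Hz.
92 Hz mod fs = 28 Hz.
28 Hz ≤ fs/2 = 32 Hz, appears at 28 Hz.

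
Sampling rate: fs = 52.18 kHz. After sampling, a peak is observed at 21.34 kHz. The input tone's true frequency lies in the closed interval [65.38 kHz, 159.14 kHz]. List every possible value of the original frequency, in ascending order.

73.52 kHz, 83.02 kHz, 125.7 kHz, 135.2 kHz

Frequencies that alias to 21.34 kHz are k·fs ± 21.34 kHz for integer k ≥ 0.
k=0: 21.34 kHz.
k=1: 30.84 kHz, 73.52 kHz.
k=2: 83.02 kHz, 125.7 kHz.
k=3: 135.2 kHz, 177.88 kHz.
k=4: 187.38 kHz, 230.06 kHz.
Within [65.38 kHz, 159.14 kHz]: 73.52 kHz, 83.02 kHz, 125.7 kHz, 135.2 kHz.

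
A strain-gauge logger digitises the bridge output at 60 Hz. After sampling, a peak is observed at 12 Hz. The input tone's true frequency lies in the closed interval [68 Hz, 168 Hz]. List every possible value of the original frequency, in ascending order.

72 Hz, 108 Hz, 132 Hz, 168 Hz

Frequencies that alias to 12 Hz are k·fs ± 12 Hz for integer k ≥ 0.
k=0: 12 Hz.
k=1: 48 Hz, 72 Hz.
k=2: 108 Hz, 132 Hz.
k=3: 168 Hz, 192 Hz.
k=4: 228 Hz, 252 Hz.
Within [68 Hz, 168 Hz]: 72 Hz, 108 Hz, 132 Hz, 168 Hz.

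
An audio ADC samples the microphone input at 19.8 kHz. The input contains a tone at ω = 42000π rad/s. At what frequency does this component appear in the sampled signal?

ω = 42000π rad/s → f = ω/(2π) = 21000 Hz = 21 kHz.
21 kHz mod fs = 1.2 kHz.
1.2 kHz ≤ fs/2 = 9.9 kHz, appears at 1.2 kHz.

1.2 kHz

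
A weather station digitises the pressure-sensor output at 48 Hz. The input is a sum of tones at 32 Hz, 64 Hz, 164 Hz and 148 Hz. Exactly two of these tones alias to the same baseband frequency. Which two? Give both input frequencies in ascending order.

fs/2 = 24 Hz.
32 Hz > fs/2 = 24 Hz, folds to fs − 32 Hz = 16 Hz.
64 Hz mod fs = 16 Hz.
16 Hz ≤ fs/2 = 24 Hz, appears at 16 Hz.
164 Hz mod fs = 20 Hz.
20 Hz ≤ fs/2 = 24 Hz, appears at 20 Hz.
148 Hz mod fs = 4 Hz.
4 Hz ≤ fs/2 = 24 Hz, appears at 4 Hz.
32 Hz and 64 Hz both map to 16 Hz.

32 Hz, 64 Hz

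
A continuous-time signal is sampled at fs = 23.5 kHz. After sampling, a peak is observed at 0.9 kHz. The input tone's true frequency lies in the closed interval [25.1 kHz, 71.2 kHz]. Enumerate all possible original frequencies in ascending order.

Frequencies that alias to 0.9 kHz are k·fs ± 0.9 kHz for integer k ≥ 0.
k=0: 0.9 kHz.
k=1: 22.6 kHz, 24.4 kHz.
k=2: 46.1 kHz, 47.9 kHz.
k=3: 69.6 kHz, 71.4 kHz.
k=4: 93.1 kHz, 94.9 kHz.
Within [25.1 kHz, 71.2 kHz]: 46.1 kHz, 47.9 kHz, 69.6 kHz.

46.1 kHz, 47.9 kHz, 69.6 kHz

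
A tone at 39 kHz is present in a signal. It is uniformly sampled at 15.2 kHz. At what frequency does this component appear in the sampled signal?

39 kHz mod fs = 8.6 kHz.
8.6 kHz > fs/2 = 7.6 kHz, folds to fs − 8.6 kHz = 6.6 kHz.

6.6 kHz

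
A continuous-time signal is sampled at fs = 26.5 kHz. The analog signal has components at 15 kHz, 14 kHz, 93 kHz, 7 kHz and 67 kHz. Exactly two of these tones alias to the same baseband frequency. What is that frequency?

12.5 kHz

fs/2 = 13.25 kHz.
15 kHz > fs/2 = 13.25 kHz, folds to fs − 15 kHz = 11.5 kHz.
14 kHz > fs/2 = 13.25 kHz, folds to fs − 14 kHz = 12.5 kHz.
93 kHz mod fs = 13.5 kHz.
13.5 kHz > fs/2 = 13.25 kHz, folds to fs − 13.5 kHz = 13 kHz.
7 kHz ≤ fs/2 = 13.25 kHz, passes unchanged.
67 kHz mod fs = 14 kHz.
14 kHz > fs/2 = 13.25 kHz, folds to fs − 14 kHz = 12.5 kHz.
14 kHz and 67 kHz both map to 12.5 kHz.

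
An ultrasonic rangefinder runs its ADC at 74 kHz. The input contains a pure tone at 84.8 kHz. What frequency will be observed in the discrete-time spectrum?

84.8 kHz mod fs = 10.8 kHz.
10.8 kHz ≤ fs/2 = 37 kHz, appears at 10.8 kHz.

10.8 kHz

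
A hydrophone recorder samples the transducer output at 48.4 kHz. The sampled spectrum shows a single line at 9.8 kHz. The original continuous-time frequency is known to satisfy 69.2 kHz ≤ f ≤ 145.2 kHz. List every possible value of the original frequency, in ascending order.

87 kHz, 106.6 kHz, 135.4 kHz

Frequencies that alias to 9.8 kHz are k·fs ± 9.8 kHz for integer k ≥ 0.
k=0: 9.8 kHz.
k=1: 38.6 kHz, 58.2 kHz.
k=2: 87 kHz, 106.6 kHz.
k=3: 135.4 kHz, 155 kHz.
k=4: 183.8 kHz, 203.4 kHz.
Within [69.2 kHz, 145.2 kHz]: 87 kHz, 106.6 kHz, 135.4 kHz.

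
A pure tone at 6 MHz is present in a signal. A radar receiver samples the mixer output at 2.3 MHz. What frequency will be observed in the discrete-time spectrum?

0.9 MHz

6 MHz mod fs = 1.4 MHz.
1.4 MHz > fs/2 = 1.15 MHz, folds to fs − 1.4 MHz = 0.9 MHz.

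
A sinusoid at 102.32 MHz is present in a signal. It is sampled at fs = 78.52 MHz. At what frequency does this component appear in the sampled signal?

102.32 MHz mod fs = 23.8 MHz.
23.8 MHz ≤ fs/2 = 39.26 MHz, appears at 23.8 MHz.

23.8 MHz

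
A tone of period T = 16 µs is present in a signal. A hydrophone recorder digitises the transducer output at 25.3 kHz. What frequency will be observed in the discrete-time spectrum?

11.9 kHz

T = 16 µs → f = 1/T = 62.5 kHz.
62.5 kHz mod fs = 11.9 kHz.
11.9 kHz ≤ fs/2 = 12.65 kHz, appears at 11.9 kHz.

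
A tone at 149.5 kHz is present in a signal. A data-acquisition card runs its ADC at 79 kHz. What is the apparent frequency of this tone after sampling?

149.5 kHz mod fs = 70.5 kHz.
70.5 kHz > fs/2 = 39.5 kHz, folds to fs − 70.5 kHz = 8.5 kHz.

8.5 kHz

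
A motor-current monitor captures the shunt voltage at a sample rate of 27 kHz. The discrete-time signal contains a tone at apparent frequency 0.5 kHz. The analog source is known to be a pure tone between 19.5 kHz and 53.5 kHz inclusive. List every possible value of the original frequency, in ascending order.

26.5 kHz, 27.5 kHz, 53.5 kHz

Frequencies that alias to 0.5 kHz are k·fs ± 0.5 kHz for integer k ≥ 0.
k=0: 0.5 kHz.
k=1: 26.5 kHz, 27.5 kHz.
k=2: 53.5 kHz, 54.5 kHz.
k=3: 80.5 kHz, 81.5 kHz.
Within [19.5 kHz, 53.5 kHz]: 26.5 kHz, 27.5 kHz, 53.5 kHz.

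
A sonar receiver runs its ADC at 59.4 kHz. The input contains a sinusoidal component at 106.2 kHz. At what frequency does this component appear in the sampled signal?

12.6 kHz

106.2 kHz mod fs = 46.8 kHz.
46.8 kHz > fs/2 = 29.7 kHz, folds to fs − 46.8 kHz = 12.6 kHz.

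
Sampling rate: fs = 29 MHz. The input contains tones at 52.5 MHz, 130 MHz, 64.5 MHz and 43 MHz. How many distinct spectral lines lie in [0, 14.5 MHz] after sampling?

fs/2 = 14.5 MHz.
52.5 MHz mod fs = 23.5 MHz.
23.5 MHz > fs/2 = 14.5 MHz, folds to fs − 23.5 MHz = 5.5 MHz.
130 MHz mod fs = 14 MHz.
14 MHz ≤ fs/2 = 14.5 MHz, appears at 14 MHz.
64.5 MHz mod fs = 6.5 MHz.
6.5 MHz ≤ fs/2 = 14.5 MHz, appears at 6.5 MHz.
43 MHz mod fs = 14 MHz.
14 MHz ≤ fs/2 = 14.5 MHz, appears at 14 MHz.
Distinct values: {5.5 MHz, 6.5 MHz, 14 MHz} → 3.

3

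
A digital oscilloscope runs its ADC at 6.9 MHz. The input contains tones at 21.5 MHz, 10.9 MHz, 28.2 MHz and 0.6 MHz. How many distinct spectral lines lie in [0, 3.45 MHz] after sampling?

fs/2 = 3.45 MHz.
21.5 MHz mod fs = 0.8 MHz.
0.8 MHz ≤ fs/2 = 3.45 MHz, appears at 0.8 MHz.
10.9 MHz mod fs = 4 MHz.
4 MHz > fs/2 = 3.45 MHz, folds to fs − 4 MHz = 2.9 MHz.
28.2 MHz mod fs = 0.6 MHz.
0.6 MHz ≤ fs/2 = 3.45 MHz, appears at 0.6 MHz.
0.6 MHz ≤ fs/2 = 3.45 MHz, passes unchanged.
Distinct values: {0.6 MHz, 0.8 MHz, 2.9 MHz} → 3.

3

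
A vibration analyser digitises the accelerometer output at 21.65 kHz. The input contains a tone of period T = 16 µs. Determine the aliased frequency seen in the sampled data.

T = 16 µs → f = 1/T = 62.5 kHz.
62.5 kHz mod fs = 19.2 kHz.
19.2 kHz > fs/2 = 10.825 kHz, folds to fs − 19.2 kHz = 2.45 kHz.

2.45 kHz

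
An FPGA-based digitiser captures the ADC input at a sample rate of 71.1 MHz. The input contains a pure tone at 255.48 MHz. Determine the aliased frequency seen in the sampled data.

28.92 MHz

255.48 MHz mod fs = 42.18 MHz.
42.18 MHz > fs/2 = 35.55 MHz, folds to fs − 42.18 MHz = 28.92 MHz.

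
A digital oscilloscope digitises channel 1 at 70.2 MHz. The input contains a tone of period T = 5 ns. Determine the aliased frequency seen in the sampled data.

10.6 MHz

T = 5 ns → f = 1/T = 200 MHz.
200 MHz mod fs = 59.6 MHz.
59.6 MHz > fs/2 = 35.1 MHz, folds to fs − 59.6 MHz = 10.6 MHz.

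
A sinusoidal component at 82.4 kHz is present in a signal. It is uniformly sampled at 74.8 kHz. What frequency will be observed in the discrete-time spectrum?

82.4 kHz mod fs = 7.6 kHz.
7.6 kHz ≤ fs/2 = 37.4 kHz, appears at 7.6 kHz.

7.6 kHz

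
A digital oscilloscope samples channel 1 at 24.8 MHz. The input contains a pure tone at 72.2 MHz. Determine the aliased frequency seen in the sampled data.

72.2 MHz mod fs = 22.6 MHz.
22.6 MHz > fs/2 = 12.4 MHz, folds to fs − 22.6 MHz = 2.2 MHz.

2.2 MHz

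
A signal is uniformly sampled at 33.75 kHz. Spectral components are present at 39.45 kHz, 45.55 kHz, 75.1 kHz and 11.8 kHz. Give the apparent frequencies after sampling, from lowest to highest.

5.7 kHz, 7.6 kHz, 11.8 kHz

fs/2 = 16.875 kHz.
39.45 kHz mod fs = 5.7 kHz.
5.7 kHz ≤ fs/2 = 16.875 kHz, appears at 5.7 kHz.
45.55 kHz mod fs = 11.8 kHz.
11.8 kHz ≤ fs/2 = 16.875 kHz, appears at 11.8 kHz.
75.1 kHz mod fs = 7.6 kHz.
7.6 kHz ≤ fs/2 = 16.875 kHz, appears at 7.6 kHz.
11.8 kHz ≤ fs/2 = 16.875 kHz, passes unchanged.
Distinct values: {5.7 kHz, 7.6 kHz, 11.8 kHz}.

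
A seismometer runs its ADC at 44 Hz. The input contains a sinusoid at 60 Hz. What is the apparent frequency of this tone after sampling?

60 Hz mod fs = 16 Hz.
16 Hz ≤ fs/2 = 22 Hz, appears at 16 Hz.

16 Hz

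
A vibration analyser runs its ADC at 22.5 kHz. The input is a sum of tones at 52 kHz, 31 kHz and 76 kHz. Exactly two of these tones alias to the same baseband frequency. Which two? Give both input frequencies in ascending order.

fs/2 = 11.25 kHz.
52 kHz mod fs = 7 kHz.
7 kHz ≤ fs/2 = 11.25 kHz, appears at 7 kHz.
31 kHz mod fs = 8.5 kHz.
8.5 kHz ≤ fs/2 = 11.25 kHz, appears at 8.5 kHz.
76 kHz mod fs = 8.5 kHz.
8.5 kHz ≤ fs/2 = 11.25 kHz, appears at 8.5 kHz.
31 kHz and 76 kHz both map to 8.5 kHz.

31 kHz, 76 kHz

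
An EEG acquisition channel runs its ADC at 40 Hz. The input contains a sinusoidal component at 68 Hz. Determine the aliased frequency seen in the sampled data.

12 Hz

68 Hz mod fs = 28 Hz.
28 Hz > fs/2 = 20 Hz, folds to fs − 28 Hz = 12 Hz.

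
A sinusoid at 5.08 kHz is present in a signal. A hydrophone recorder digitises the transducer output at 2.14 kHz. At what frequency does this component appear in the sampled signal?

0.8 kHz

5.08 kHz mod fs = 0.8 kHz.
0.8 kHz ≤ fs/2 = 1.07 kHz, appears at 0.8 kHz.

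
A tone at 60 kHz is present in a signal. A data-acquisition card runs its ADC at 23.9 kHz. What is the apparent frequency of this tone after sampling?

60 kHz mod fs = 12.2 kHz.
12.2 kHz > fs/2 = 11.95 kHz, folds to fs − 12.2 kHz = 11.7 kHz.

11.7 kHz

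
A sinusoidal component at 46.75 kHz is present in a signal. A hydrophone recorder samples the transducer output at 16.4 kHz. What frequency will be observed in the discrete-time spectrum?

46.75 kHz mod fs = 13.95 kHz.
13.95 kHz > fs/2 = 8.2 kHz, folds to fs − 13.95 kHz = 2.45 kHz.

2.45 kHz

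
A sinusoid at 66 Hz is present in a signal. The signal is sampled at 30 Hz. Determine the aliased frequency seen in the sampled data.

66 Hz mod fs = 6 Hz.
6 Hz ≤ fs/2 = 15 Hz, appears at 6 Hz.

6 Hz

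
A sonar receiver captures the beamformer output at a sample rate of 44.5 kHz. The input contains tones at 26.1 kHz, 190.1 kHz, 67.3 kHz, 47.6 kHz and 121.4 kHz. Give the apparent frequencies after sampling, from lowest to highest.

3.1 kHz, 12.1 kHz, 18.4 kHz, 21.7 kHz

fs/2 = 22.25 kHz.
26.1 kHz > fs/2 = 22.25 kHz, folds to fs − 26.1 kHz = 18.4 kHz.
190.1 kHz mod fs = 12.1 kHz.
12.1 kHz ≤ fs/2 = 22.25 kHz, appears at 12.1 kHz.
67.3 kHz mod fs = 22.8 kHz.
22.8 kHz > fs/2 = 22.25 kHz, folds to fs − 22.8 kHz = 21.7 kHz.
47.6 kHz mod fs = 3.1 kHz.
3.1 kHz ≤ fs/2 = 22.25 kHz, appears at 3.1 kHz.
121.4 kHz mod fs = 32.4 kHz.
32.4 kHz > fs/2 = 22.25 kHz, folds to fs − 32.4 kHz = 12.1 kHz.
Distinct values: {3.1 kHz, 12.1 kHz, 18.4 kHz, 21.7 kHz}.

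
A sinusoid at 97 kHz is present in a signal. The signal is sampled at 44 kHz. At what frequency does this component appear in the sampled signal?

97 kHz mod fs = 9 kHz.
9 kHz ≤ fs/2 = 22 kHz, appears at 9 kHz.

9 kHz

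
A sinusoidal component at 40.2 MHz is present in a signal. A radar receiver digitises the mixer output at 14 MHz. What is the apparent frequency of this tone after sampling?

1.8 MHz

40.2 MHz mod fs = 12.2 MHz.
12.2 MHz > fs/2 = 7 MHz, folds to fs − 12.2 MHz = 1.8 MHz.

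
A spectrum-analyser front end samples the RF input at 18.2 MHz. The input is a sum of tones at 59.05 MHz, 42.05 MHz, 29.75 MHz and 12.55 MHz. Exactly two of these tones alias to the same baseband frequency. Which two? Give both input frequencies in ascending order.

fs/2 = 9.1 MHz.
59.05 MHz mod fs = 4.45 MHz.
4.45 MHz ≤ fs/2 = 9.1 MHz, appears at 4.45 MHz.
42.05 MHz mod fs = 5.65 MHz.
5.65 MHz ≤ fs/2 = 9.1 MHz, appears at 5.65 MHz.
29.75 MHz mod fs = 11.55 MHz.
11.55 MHz > fs/2 = 9.1 MHz, folds to fs − 11.55 MHz = 6.65 MHz.
12.55 MHz > fs/2 = 9.1 MHz, folds to fs − 12.55 MHz = 5.65 MHz.
12.55 MHz and 42.05 MHz both map to 5.65 MHz.

12.55 MHz, 42.05 MHz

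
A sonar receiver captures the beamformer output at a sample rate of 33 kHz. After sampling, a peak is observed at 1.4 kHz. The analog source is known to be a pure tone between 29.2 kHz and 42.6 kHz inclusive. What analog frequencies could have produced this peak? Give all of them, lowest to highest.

31.6 kHz, 34.4 kHz

Frequencies that alias to 1.4 kHz are k·fs ± 1.4 kHz for integer k ≥ 0.
k=0: 1.4 kHz.
k=1: 31.6 kHz, 34.4 kHz.
k=2: 64.6 kHz, 67.4 kHz.
Within [29.2 kHz, 42.6 kHz]: 31.6 kHz, 34.4 kHz.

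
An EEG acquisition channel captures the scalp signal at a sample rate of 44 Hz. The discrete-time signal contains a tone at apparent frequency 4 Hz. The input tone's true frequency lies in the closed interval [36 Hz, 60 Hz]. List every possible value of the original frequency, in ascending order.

Frequencies that alias to 4 Hz are k·fs ± 4 Hz for integer k ≥ 0.
k=0: 4 Hz.
k=1: 40 Hz, 48 Hz.
k=2: 84 Hz, 92 Hz.
Within [36 Hz, 60 Hz]: 40 Hz, 48 Hz.

40 Hz, 48 Hz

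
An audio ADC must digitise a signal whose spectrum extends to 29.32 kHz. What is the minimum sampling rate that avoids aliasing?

Nyquist rate = 2 × 29.32 kHz = 58.64 kHz.

58.64 kHz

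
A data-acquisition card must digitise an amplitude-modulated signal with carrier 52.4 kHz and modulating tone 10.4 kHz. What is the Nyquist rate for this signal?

AM sidebands sit at fc ± fm = 42 kHz and 62.8 kHz.
Highest-frequency component: 62.8 kHz.
Nyquist rate = 2 × 62.8 kHz = 125.6 kHz.

125.6 kHz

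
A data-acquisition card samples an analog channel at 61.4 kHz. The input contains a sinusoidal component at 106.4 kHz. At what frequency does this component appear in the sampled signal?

106.4 kHz mod fs = 45 kHz.
45 kHz > fs/2 = 30.7 kHz, folds to fs − 45 kHz = 16.4 kHz.

16.4 kHz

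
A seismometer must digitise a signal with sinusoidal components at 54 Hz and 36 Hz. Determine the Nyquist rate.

Highest-frequency component: 54 Hz.
Nyquist rate = 2 × 54 Hz = 108 Hz.

108 Hz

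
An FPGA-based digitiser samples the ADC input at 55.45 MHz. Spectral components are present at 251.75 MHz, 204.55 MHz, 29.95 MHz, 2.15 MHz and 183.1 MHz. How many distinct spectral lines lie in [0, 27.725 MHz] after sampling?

fs/2 = 27.725 MHz.
251.75 MHz mod fs = 29.95 MHz.
29.95 MHz > fs/2 = 27.725 MHz, folds to fs − 29.95 MHz = 25.5 MHz.
204.55 MHz mod fs = 38.2 MHz.
38.2 MHz > fs/2 = 27.725 MHz, folds to fs − 38.2 MHz = 17.25 MHz.
29.95 MHz > fs/2 = 27.725 MHz, folds to fs − 29.95 MHz = 25.5 MHz.
2.15 MHz ≤ fs/2 = 27.725 MHz, passes unchanged.
183.1 MHz mod fs = 16.75 MHz.
16.75 MHz ≤ fs/2 = 27.725 MHz, appears at 16.75 MHz.
Distinct values: {2.15 MHz, 16.75 MHz, 17.25 MHz, 25.5 MHz} → 4.

4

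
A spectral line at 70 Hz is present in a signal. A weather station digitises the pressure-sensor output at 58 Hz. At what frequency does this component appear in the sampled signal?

12 Hz

70 Hz mod fs = 12 Hz.
12 Hz ≤ fs/2 = 29 Hz, appears at 12 Hz.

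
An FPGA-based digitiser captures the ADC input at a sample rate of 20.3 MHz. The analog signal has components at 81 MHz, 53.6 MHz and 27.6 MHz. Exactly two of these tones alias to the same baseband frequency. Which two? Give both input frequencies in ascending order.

27.6 MHz, 53.6 MHz

fs/2 = 10.15 MHz.
81 MHz mod fs = 20.1 MHz.
20.1 MHz > fs/2 = 10.15 MHz, folds to fs − 20.1 MHz = 0.2 MHz.
53.6 MHz mod fs = 13 MHz.
13 MHz > fs/2 = 10.15 MHz, folds to fs − 13 MHz = 7.3 MHz.
27.6 MHz mod fs = 7.3 MHz.
7.3 MHz ≤ fs/2 = 10.15 MHz, appears at 7.3 MHz.
27.6 MHz and 53.6 MHz both map to 7.3 MHz.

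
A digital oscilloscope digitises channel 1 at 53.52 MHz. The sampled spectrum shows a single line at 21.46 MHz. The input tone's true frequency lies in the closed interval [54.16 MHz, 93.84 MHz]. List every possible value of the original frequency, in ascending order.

Frequencies that alias to 21.46 MHz are k·fs ± 21.46 MHz for integer k ≥ 0.
k=0: 21.46 MHz.
k=1: 32.06 MHz, 74.98 MHz.
k=2: 85.58 MHz, 128.5 MHz.
k=3: 139.1 MHz, 182.02 MHz.
Within [54.16 MHz, 93.84 MHz]: 74.98 MHz, 85.58 MHz.

74.98 MHz, 85.58 MHz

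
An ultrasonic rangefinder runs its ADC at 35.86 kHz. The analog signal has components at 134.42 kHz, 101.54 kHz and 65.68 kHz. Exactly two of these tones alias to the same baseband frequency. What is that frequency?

fs/2 = 17.93 kHz.
134.42 kHz mod fs = 26.84 kHz.
26.84 kHz > fs/2 = 17.93 kHz, folds to fs − 26.84 kHz = 9.02 kHz.
101.54 kHz mod fs = 29.82 kHz.
29.82 kHz > fs/2 = 17.93 kHz, folds to fs − 29.82 kHz = 6.04 kHz.
65.68 kHz mod fs = 29.82 kHz.
29.82 kHz > fs/2 = 17.93 kHz, folds to fs − 29.82 kHz = 6.04 kHz.
65.68 kHz and 101.54 kHz both map to 6.04 kHz.

6.04 kHz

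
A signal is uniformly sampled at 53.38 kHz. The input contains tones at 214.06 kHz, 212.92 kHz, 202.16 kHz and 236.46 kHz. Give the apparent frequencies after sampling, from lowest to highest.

0.54 kHz, 0.6 kHz, 11.36 kHz, 22.94 kHz

fs/2 = 26.69 kHz.
214.06 kHz mod fs = 0.54 kHz.
0.54 kHz ≤ fs/2 = 26.69 kHz, appears at 0.54 kHz.
212.92 kHz mod fs = 52.78 kHz.
52.78 kHz > fs/2 = 26.69 kHz, folds to fs − 52.78 kHz = 0.6 kHz.
202.16 kHz mod fs = 42.02 kHz.
42.02 kHz > fs/2 = 26.69 kHz, folds to fs − 42.02 kHz = 11.36 kHz.
236.46 kHz mod fs = 22.94 kHz.
22.94 kHz ≤ fs/2 = 26.69 kHz, appears at 22.94 kHz.
Distinct values: {0.54 kHz, 0.6 kHz, 11.36 kHz, 22.94 kHz}.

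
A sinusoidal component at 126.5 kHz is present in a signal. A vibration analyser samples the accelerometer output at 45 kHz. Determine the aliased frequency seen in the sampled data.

126.5 kHz mod fs = 36.5 kHz.
36.5 kHz > fs/2 = 22.5 kHz, folds to fs − 36.5 kHz = 8.5 kHz.

8.5 kHz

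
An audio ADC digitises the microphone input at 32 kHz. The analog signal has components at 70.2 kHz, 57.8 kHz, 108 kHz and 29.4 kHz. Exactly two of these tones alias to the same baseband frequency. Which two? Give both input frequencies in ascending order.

57.8 kHz, 70.2 kHz

fs/2 = 16 kHz.
70.2 kHz mod fs = 6.2 kHz.
6.2 kHz ≤ fs/2 = 16 kHz, appears at 6.2 kHz.
57.8 kHz mod fs = 25.8 kHz.
25.8 kHz > fs/2 = 16 kHz, folds to fs − 25.8 kHz = 6.2 kHz.
108 kHz mod fs = 12 kHz.
12 kHz ≤ fs/2 = 16 kHz, appears at 12 kHz.
29.4 kHz > fs/2 = 16 kHz, folds to fs − 29.4 kHz = 2.6 kHz.
57.8 kHz and 70.2 kHz both map to 6.2 kHz.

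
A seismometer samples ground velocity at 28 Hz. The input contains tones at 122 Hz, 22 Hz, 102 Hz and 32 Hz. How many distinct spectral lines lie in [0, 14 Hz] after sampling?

3

fs/2 = 14 Hz.
122 Hz mod fs = 10 Hz.
10 Hz ≤ fs/2 = 14 Hz, appears at 10 Hz.
22 Hz > fs/2 = 14 Hz, folds to fs − 22 Hz = 6 Hz.
102 Hz mod fs = 18 Hz.
18 Hz > fs/2 = 14 Hz, folds to fs − 18 Hz = 10 Hz.
32 Hz mod fs = 4 Hz.
4 Hz ≤ fs/2 = 14 Hz, appears at 4 Hz.
Distinct values: {4 Hz, 6 Hz, 10 Hz} → 3.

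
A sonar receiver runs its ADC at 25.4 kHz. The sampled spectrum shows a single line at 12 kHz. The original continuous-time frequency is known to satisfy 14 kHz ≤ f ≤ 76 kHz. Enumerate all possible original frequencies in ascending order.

Frequencies that alias to 12 kHz are k·fs ± 12 kHz for integer k ≥ 0.
k=0: 12 kHz.
k=1: 13.4 kHz, 37.4 kHz.
k=2: 38.8 kHz, 62.8 kHz.
k=3: 64.2 kHz, 88.2 kHz.
k=4: 89.6 kHz, 113.6 kHz.
Within [14 kHz, 76 kHz]: 37.4 kHz, 38.8 kHz, 62.8 kHz, 64.2 kHz.

37.4 kHz, 38.8 kHz, 62.8 kHz, 64.2 kHz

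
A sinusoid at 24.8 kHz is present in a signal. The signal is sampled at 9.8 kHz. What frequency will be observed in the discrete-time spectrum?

4.6 kHz

24.8 kHz mod fs = 5.2 kHz.
5.2 kHz > fs/2 = 4.9 kHz, folds to fs − 5.2 kHz = 4.6 kHz.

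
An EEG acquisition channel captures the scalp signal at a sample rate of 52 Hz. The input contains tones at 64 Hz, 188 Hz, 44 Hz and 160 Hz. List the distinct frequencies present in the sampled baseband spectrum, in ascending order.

fs/2 = 26 Hz.
64 Hz mod fs = 12 Hz.
12 Hz ≤ fs/2 = 26 Hz, appears at 12 Hz.
188 Hz mod fs = 32 Hz.
32 Hz > fs/2 = 26 Hz, folds to fs − 32 Hz = 20 Hz.
44 Hz > fs/2 = 26 Hz, folds to fs − 44 Hz = 8 Hz.
160 Hz mod fs = 4 Hz.
4 Hz ≤ fs/2 = 26 Hz, appears at 4 Hz.
Distinct values: {4 Hz, 8 Hz, 12 Hz, 20 Hz}.

4 Hz, 8 Hz, 12 Hz, 20 Hz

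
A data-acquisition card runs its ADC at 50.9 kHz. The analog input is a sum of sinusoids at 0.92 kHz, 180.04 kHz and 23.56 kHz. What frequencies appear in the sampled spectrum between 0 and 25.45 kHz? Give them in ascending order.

fs/2 = 25.45 kHz.
0.92 kHz ≤ fs/2 = 25.45 kHz, passes unchanged.
180.04 kHz mod fs = 27.34 kHz.
27.34 kHz > fs/2 = 25.45 kHz, folds to fs − 27.34 kHz = 23.56 kHz.
23.56 kHz ≤ fs/2 = 25.45 kHz, passes unchanged.
Distinct values: {0.92 kHz, 23.56 kHz}.

0.92 kHz, 23.56 kHz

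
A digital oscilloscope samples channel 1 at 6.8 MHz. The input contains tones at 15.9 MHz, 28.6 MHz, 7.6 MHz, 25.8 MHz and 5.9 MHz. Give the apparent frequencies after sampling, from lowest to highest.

0.8 MHz, 0.9 MHz, 1.4 MHz, 2.3 MHz

fs/2 = 3.4 MHz.
15.9 MHz mod fs = 2.3 MHz.
2.3 MHz ≤ fs/2 = 3.4 MHz, appears at 2.3 MHz.
28.6 MHz mod fs = 1.4 MHz.
1.4 MHz ≤ fs/2 = 3.4 MHz, appears at 1.4 MHz.
7.6 MHz mod fs = 0.8 MHz.
0.8 MHz ≤ fs/2 = 3.4 MHz, appears at 0.8 MHz.
25.8 MHz mod fs = 5.4 MHz.
5.4 MHz > fs/2 = 3.4 MHz, folds to fs − 5.4 MHz = 1.4 MHz.
5.9 MHz > fs/2 = 3.4 MHz, folds to fs − 5.9 MHz = 0.9 MHz.
Distinct values: {0.8 MHz, 0.9 MHz, 1.4 MHz, 2.3 MHz}.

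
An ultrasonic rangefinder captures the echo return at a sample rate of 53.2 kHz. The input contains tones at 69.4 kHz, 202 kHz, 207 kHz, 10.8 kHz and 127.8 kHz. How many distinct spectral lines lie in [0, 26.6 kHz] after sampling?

4

fs/2 = 26.6 kHz.
69.4 kHz mod fs = 16.2 kHz.
16.2 kHz ≤ fs/2 = 26.6 kHz, appears at 16.2 kHz.
202 kHz mod fs = 42.4 kHz.
42.4 kHz > fs/2 = 26.6 kHz, folds to fs − 42.4 kHz = 10.8 kHz.
207 kHz mod fs = 47.4 kHz.
47.4 kHz > fs/2 = 26.6 kHz, folds to fs − 47.4 kHz = 5.8 kHz.
10.8 kHz ≤ fs/2 = 26.6 kHz, passes unchanged.
127.8 kHz mod fs = 21.4 kHz.
21.4 kHz ≤ fs/2 = 26.6 kHz, appears at 21.4 kHz.
Distinct values: {5.8 kHz, 10.8 kHz, 16.2 kHz, 21.4 kHz} → 4.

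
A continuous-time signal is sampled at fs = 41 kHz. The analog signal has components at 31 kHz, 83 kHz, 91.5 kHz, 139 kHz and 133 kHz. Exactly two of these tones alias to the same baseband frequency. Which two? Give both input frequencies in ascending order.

fs/2 = 20.5 kHz.
31 kHz > fs/2 = 20.5 kHz, folds to fs − 31 kHz = 10 kHz.
83 kHz mod fs = 1 kHz.
1 kHz ≤ fs/2 = 20.5 kHz, appears at 1 kHz.
91.5 kHz mod fs = 9.5 kHz.
9.5 kHz ≤ fs/2 = 20.5 kHz, appears at 9.5 kHz.
139 kHz mod fs = 16 kHz.
16 kHz ≤ fs/2 = 20.5 kHz, appears at 16 kHz.
133 kHz mod fs = 10 kHz.
10 kHz ≤ fs/2 = 20.5 kHz, appears at 10 kHz.
31 kHz and 133 kHz both map to 10 kHz.

31 kHz, 133 kHz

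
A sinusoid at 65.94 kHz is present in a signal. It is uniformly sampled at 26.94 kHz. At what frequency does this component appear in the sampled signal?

12.06 kHz

65.94 kHz mod fs = 12.06 kHz.
12.06 kHz ≤ fs/2 = 13.47 kHz, appears at 12.06 kHz.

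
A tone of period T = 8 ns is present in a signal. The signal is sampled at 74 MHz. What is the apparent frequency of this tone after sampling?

T = 8 ns → f = 1/T = 125 MHz.
125 MHz mod fs = 51 MHz.
51 MHz > fs/2 = 37 MHz, folds to fs − 51 MHz = 23 MHz.

23 MHz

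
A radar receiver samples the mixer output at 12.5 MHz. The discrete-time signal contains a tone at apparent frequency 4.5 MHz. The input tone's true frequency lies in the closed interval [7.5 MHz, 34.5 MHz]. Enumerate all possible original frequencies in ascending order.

Frequencies that alias to 4.5 MHz are k·fs ± 4.5 MHz for integer k ≥ 0.
k=0: 4.5 MHz.
k=1: 8 MHz, 17 MHz.
k=2: 20.5 MHz, 29.5 MHz.
k=3: 33 MHz, 42 MHz.
k=4: 45.5 MHz, 54.5 MHz.
Within [7.5 MHz, 34.5 MHz]: 8 MHz, 17 MHz, 20.5 MHz, 29.5 MHz, 33 MHz.

8 MHz, 17 MHz, 20.5 MHz, 29.5 MHz, 33 MHz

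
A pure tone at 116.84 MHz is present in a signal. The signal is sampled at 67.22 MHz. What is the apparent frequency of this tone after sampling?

17.6 MHz

116.84 MHz mod fs = 49.62 MHz.
49.62 MHz > fs/2 = 33.61 MHz, folds to fs − 49.62 MHz = 17.6 MHz.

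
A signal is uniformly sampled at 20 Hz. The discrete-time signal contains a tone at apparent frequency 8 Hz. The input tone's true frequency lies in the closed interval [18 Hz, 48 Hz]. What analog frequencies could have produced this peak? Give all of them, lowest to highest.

Frequencies that alias to 8 Hz are k·fs ± 8 Hz for integer k ≥ 0.
k=0: 8 Hz.
k=1: 12 Hz, 28 Hz.
k=2: 32 Hz, 48 Hz.
k=3: 52 Hz, 68 Hz.
Within [18 Hz, 48 Hz]: 28 Hz, 32 Hz, 48 Hz.

28 Hz, 32 Hz, 48 Hz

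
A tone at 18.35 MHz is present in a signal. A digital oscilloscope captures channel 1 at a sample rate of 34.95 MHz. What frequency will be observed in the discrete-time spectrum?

18.35 MHz > fs/2 = 17.475 MHz, folds to fs − 18.35 MHz = 16.6 MHz.

16.6 MHz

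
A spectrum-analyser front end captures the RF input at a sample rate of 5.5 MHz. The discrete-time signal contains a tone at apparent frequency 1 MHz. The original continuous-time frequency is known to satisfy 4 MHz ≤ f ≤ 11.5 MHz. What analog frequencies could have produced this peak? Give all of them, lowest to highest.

Frequencies that alias to 1 MHz are k·fs ± 1 MHz for integer k ≥ 0.
k=0: 1 MHz.
k=1: 4.5 MHz, 6.5 MHz.
k=2: 10 MHz, 12 MHz.
k=3: 15.5 MHz, 17.5 MHz.
Within [4 MHz, 11.5 MHz]: 4.5 MHz, 6.5 MHz, 10 MHz.

4.5 MHz, 6.5 MHz, 10 MHz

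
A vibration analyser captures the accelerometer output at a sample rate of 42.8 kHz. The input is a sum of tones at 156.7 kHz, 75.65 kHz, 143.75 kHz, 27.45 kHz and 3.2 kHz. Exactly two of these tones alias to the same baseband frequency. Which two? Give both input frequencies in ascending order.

27.45 kHz, 143.75 kHz

fs/2 = 21.4 kHz.
156.7 kHz mod fs = 28.3 kHz.
28.3 kHz > fs/2 = 21.4 kHz, folds to fs − 28.3 kHz = 14.5 kHz.
75.65 kHz mod fs = 32.85 kHz.
32.85 kHz > fs/2 = 21.4 kHz, folds to fs − 32.85 kHz = 9.95 kHz.
143.75 kHz mod fs = 15.35 kHz.
15.35 kHz ≤ fs/2 = 21.4 kHz, appears at 15.35 kHz.
27.45 kHz > fs/2 = 21.4 kHz, folds to fs − 27.45 kHz = 15.35 kHz.
3.2 kHz ≤ fs/2 = 21.4 kHz, passes unchanged.
27.45 kHz and 143.75 kHz both map to 15.35 kHz.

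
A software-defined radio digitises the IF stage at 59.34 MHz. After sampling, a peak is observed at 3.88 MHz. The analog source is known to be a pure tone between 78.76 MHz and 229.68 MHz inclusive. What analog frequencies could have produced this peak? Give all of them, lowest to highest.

Frequencies that alias to 3.88 MHz are k·fs ± 3.88 MHz for integer k ≥ 0.
k=0: 3.88 MHz.
k=1: 55.46 MHz, 63.22 MHz.
k=2: 114.8 MHz, 122.56 MHz.
k=3: 174.14 MHz, 181.9 MHz.
k=4: 233.48 MHz, 241.24 MHz.
Within [78.76 MHz, 229.68 MHz]: 114.8 MHz, 122.56 MHz, 174.14 MHz, 181.9 MHz.

114.8 MHz, 122.56 MHz, 174.14 MHz, 181.9 MHz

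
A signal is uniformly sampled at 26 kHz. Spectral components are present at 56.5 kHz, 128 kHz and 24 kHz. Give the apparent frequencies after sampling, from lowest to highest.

2 kHz, 4.5 kHz

fs/2 = 13 kHz.
56.5 kHz mod fs = 4.5 kHz.
4.5 kHz ≤ fs/2 = 13 kHz, appears at 4.5 kHz.
128 kHz mod fs = 24 kHz.
24 kHz > fs/2 = 13 kHz, folds to fs − 24 kHz = 2 kHz.
24 kHz > fs/2 = 13 kHz, folds to fs − 24 kHz = 2 kHz.
Distinct values: {2 kHz, 4.5 kHz}.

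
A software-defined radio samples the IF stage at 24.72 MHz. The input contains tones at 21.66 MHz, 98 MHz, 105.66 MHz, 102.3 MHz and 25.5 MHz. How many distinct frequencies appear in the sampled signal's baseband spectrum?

fs/2 = 12.36 MHz.
21.66 MHz > fs/2 = 12.36 MHz, folds to fs − 21.66 MHz = 3.06 MHz.
98 MHz mod fs = 23.84 MHz.
23.84 MHz > fs/2 = 12.36 MHz, folds to fs − 23.84 MHz = 0.88 MHz.
105.66 MHz mod fs = 6.78 MHz.
6.78 MHz ≤ fs/2 = 12.36 MHz, appears at 6.78 MHz.
102.3 MHz mod fs = 3.42 MHz.
3.42 MHz ≤ fs/2 = 12.36 MHz, appears at 3.42 MHz.
25.5 MHz mod fs = 0.78 MHz.
0.78 MHz ≤ fs/2 = 12.36 MHz, appears at 0.78 MHz.
Distinct values: {0.78 MHz, 0.88 MHz, 3.06 MHz, 3.42 MHz, 6.78 MHz} → 5.

5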